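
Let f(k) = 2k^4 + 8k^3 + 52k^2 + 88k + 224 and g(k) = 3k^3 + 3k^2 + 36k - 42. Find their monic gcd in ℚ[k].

k^2 + 2k + 14

Euclidean algorithm in ℚ[k]:
  2k^4 + 8k^3 + 52k^2 + 88k + 224 = ((2/3)k + 2)(3k^3 + 3k^2 + 36k - 42) + (22k^2 + 44k + 308)
  3k^3 + 3k^2 + 36k - 42 = ((3/22)k - 3/22)(22k^2 + 44k + 308) + (0)
Last nonzero remainder: 22k^2 + 44k + 308. Dividing through by 22 gives the monic gcd k^2 + 2k + 14.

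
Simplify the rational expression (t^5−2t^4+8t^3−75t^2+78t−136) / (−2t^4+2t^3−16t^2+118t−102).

Apply the Euclidean algorithm:
  t^5−2t^4+8t^3−75t^2+78t−136 = (−(1/2)t+1/2)(−2t^4+2t^3−16t^2+118t−102) + (−t^3−8t^2−32t−85)
  −2t^4+2t^3−16t^2+118t−102 = (2t−18)(−t^3−8t^2−32t−85) + (−96t^2−288t−1632)
  −t^3−8t^2−32t−85 = ((1/96)t+5/96)(−96t^2−288t−1632) + (0)
Last nonzero remainder: −96t^2−288t−1632. Dividing through by −96 gives the monic gcd t^2+3t+17.
Cancel t^2+3t+17 from numerator and denominator to get the reduced form.

(−t^3+5t^2−6t+8)/(2t^2−8t+6)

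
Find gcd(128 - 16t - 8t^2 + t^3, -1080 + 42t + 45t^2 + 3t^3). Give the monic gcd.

-4 + t

Repeated division with remainder:
  t^3 - 8t^2 - 16t + 128 = (1/3)(3t^3 + 45t^2 + 42t - 1080) + (-23t^2 - 30t + 488)
  3t^3 + 45t^2 + 42t - 1080 = (-(3/23)t - 945/529)(-23t^2 - 30t + 488) + ((27540/529)t - 110160/529)
  -23t^2 - 30t + 488 = (-(12167/27540)t - 32269/13770)((27540/529)t - 110160/529) + (0)
Last nonzero remainder: (27540/529)t - 110160/529. Dividing through by 27540/529 gives the monic gcd t - 4.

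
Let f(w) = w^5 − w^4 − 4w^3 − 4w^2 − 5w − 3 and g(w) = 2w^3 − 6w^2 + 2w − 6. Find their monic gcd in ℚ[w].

Apply the Euclidean algorithm:
  w^5 − w^4 − 4w^3 − 4w^2 − 5w − 3 = ((1/2)w^2 + w + 1/2)(2w^3 − 6w^2 + 2w − 6) + (0)
Last nonzero remainder: 2w^3 − 6w^2 + 2w − 6. Dividing through by 2 gives the monic gcd w^3 − 3w^2 + w − 3.

w^3 − 3w^2 + w − 3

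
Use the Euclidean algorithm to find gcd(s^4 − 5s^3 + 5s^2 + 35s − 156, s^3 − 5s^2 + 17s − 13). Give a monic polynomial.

By polynomial division,
  s^4 − 5s^3 + 5s^2 + 35s − 156 = (s)(s^3 − 5s^2 + 17s − 13) + (−12s^2 + 48s − 156)
  s^3 − 5s^2 + 17s − 13 = (−(1/12)s + 1/12)(−12s^2 + 48s − 156) + (0)
Last nonzero remainder: −12s^2 + 48s − 156. Dividing through by −12 gives the monic gcd s^2 − 4s + 13.

s^2 − 4s + 13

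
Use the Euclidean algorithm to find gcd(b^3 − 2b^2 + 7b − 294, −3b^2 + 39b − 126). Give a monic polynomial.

b − 7

Repeated division with remainder:
  b^3 − 2b^2 + 7b − 294 = (−(1/3)b − 11/3)(−3b^2 + 39b − 126) + (108b − 756)
  −3b^2 + 39b − 126 = (−(1/36)b + 1/6)(108b − 756) + (0)
Last nonzero remainder: 108b − 756. Dividing through by 108 gives the monic gcd b − 7.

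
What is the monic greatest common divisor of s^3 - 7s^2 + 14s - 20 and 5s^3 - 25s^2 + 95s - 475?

Apply the Euclidean algorithm:
  s^3 - 7s^2 + 14s - 20 = (1/5)(5s^3 - 25s^2 + 95s - 475) + (-2s^2 - 5s + 75)
  5s^3 - 25s^2 + 95s - 475 = (-(5/2)s + 75/4)(-2s^2 - 5s + 75) + ((1505/4)s - 7525/4)
  -2s^2 - 5s + 75 = (-(8/1505)s - 12/301)((1505/4)s - 7525/4) + (0)
Last nonzero remainder: (1505/4)s - 7525/4. Dividing through by 1505/4 gives the monic gcd s - 5.

s - 5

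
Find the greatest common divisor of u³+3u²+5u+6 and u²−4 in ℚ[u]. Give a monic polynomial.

By polynomial division,
  u³+3u²+5u+6 = (u+3)(u²−4) + (9u+18)
  u²−4 = ((1/9)u−2/9)(9u+18) + (0)
Last nonzero remainder: 9u+18. Dividing through by 9 gives the monic gcd u+2.

u+2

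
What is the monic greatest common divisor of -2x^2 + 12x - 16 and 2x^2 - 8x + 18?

1

By polynomial division,
  -2x^2 + 12x - 16 = (-1)(2x^2 - 8x + 18) + (4x + 2)
  2x^2 - 8x + 18 = ((1/2)x - 9/4)(4x + 2) + (45/2)
  4x + 2 = ((8/45)x + 4/45)(45/2) + (0)
The last nonzero remainder is the constant 45/2, so the polynomials are coprime and gcd = 1.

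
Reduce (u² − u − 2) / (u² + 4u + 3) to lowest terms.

(u − 2)/(u + 3)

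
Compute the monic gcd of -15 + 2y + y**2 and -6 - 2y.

1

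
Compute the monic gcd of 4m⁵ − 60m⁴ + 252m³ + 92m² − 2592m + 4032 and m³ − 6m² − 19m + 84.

m² − 10m + 21

Repeated division with remainder:
  4m⁵ − 60m⁴ + 252m³ + 92m² − 2592m + 4032 = (4m² − 36m + 112)(m³ − 6m² − 19m + 84) + (−256m² + 2560m − 5376)
  m³ − 6m² − 19m + 84 = (−(1/256)m − 1/64)(−256m² + 2560m − 5376) + (0)
Last nonzero remainder: −256m² + 2560m − 5376. Dividing through by −256 gives the monic gcd m² − 10m + 21.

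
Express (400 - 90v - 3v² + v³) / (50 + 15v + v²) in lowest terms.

(40 - 13v + v²)/(5 + v)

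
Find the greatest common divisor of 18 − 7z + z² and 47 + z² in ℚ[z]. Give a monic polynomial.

1

Apply the Euclidean algorithm:
  z² − 7z + 18 = (z² + 47) + (−7z − 29)
  z² + 47 = (−(1/7)z + 29/49)(−7z − 29) + (3144/49)
  −7z − 29 = (−(343/3144)z − 1421/3144)(3144/49) + (0)
The last nonzero remainder is the constant 3144/49, so the polynomials are coprime and gcd = 1.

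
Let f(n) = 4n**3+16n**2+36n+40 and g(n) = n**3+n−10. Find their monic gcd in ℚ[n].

n**2+2n+5

Repeated division with remainder:
  4n**3+16n**2+36n+40 = (4)(n**3+n−10) + (16n**2+32n+80)
  n**3+n−10 = ((1/16)n−1/8)(16n**2+32n+80) + (0)
Last nonzero remainder: 16n**2+32n+80. Dividing through by 16 gives the monic gcd n**2+2n+5.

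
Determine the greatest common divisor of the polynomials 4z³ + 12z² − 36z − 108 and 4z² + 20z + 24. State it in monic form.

z + 3

Repeated division with remainder:
  4z³ + 12z² − 36z − 108 = (z − 2)(4z² + 20z + 24) + (−20z − 60)
  4z² + 20z + 24 = (−(1/5)z − 2/5)(−20z − 60) + (0)
Last nonzero remainder: −20z − 60. Dividing through by −20 gives the monic gcd z + 3.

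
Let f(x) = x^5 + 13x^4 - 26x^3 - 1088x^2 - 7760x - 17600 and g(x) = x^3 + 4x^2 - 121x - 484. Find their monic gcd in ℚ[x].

Repeated division with remainder:
  x^5 + 13x^4 - 26x^3 - 1088x^2 - 7760x - 17600 = (x^2 + 9x + 59)(x^3 + 4x^2 - 121x - 484) + (249x^2 + 3735x + 10956)
  x^3 + 4x^2 - 121x - 484 = ((1/249)x - 11/249)(249x^2 + 3735x + 10956) + (0)
Last nonzero remainder: 249x^2 + 3735x + 10956. Dividing through by 249 gives the monic gcd x^2 + 15x + 44.

x^2 + 15x + 44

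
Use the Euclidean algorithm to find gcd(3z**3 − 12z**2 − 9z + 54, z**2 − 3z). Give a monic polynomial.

z − 3

Repeated division with remainder:
  3z**3 − 12z**2 − 9z + 54 = (3z − 3)(z**2 − 3z) + (−18z + 54)
  z**2 − 3z = (−(1/18)z)(−18z + 54) + (0)
Last nonzero remainder: −18z + 54. Dividing through by −18 gives the monic gcd z − 3.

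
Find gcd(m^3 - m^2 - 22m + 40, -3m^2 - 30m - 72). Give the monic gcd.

1

By polynomial division,
  m^3 - m^2 - 22m + 40 = (-(1/3)m + 11/3)(-3m^2 - 30m - 72) + (64m + 304)
  -3m^2 - 30m - 72 = (-(3/64)m - 63/256)(64m + 304) + (45/16)
  64m + 304 = ((1024/45)m + 4864/45)(45/16) + (0)
The last nonzero remainder is the constant 45/16, so the polynomials are coprime and gcd = 1.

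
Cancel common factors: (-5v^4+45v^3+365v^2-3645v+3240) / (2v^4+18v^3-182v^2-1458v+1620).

Apply the Euclidean algorithm:
  -5v^4+45v^3+365v^2-3645v+3240 = (-5/2)(2v^4+18v^3-182v^2-1458v+1620) + (90v^3-90v^2-7290v+7290)
  2v^4+18v^3-182v^2-1458v+1620 = ((1/45)v+2/9)(90v^3-90v^2-7290v+7290) + (0)
Last nonzero remainder: 90v^3-90v^2-7290v+7290. Dividing through by 90 gives the monic gcd v^3-v^2-81v+81.
Cancel v^3-v^2-81v+81 from numerator and denominator to get the reduced form.

(-5v+40)/(2v+20)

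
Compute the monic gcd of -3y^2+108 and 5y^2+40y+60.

Apply the Euclidean algorithm:
  -3y^2+108 = (-3/5)(5y^2+40y+60) + (24y+144)
  5y^2+40y+60 = ((5/24)y+5/12)(24y+144) + (0)
Last nonzero remainder: 24y+144. Dividing through by 24 gives the monic gcd y+6.

y+6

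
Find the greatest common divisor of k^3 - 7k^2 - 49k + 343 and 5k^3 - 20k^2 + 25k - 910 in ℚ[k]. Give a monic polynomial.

k - 7

By polynomial division,
  k^3 - 7k^2 - 49k + 343 = (1/5)(5k^3 - 20k^2 + 25k - 910) + (-3k^2 - 54k + 525)
  5k^3 - 20k^2 + 25k - 910 = (-(5/3)k + 110/3)(-3k^2 - 54k + 525) + (2880k - 20160)
  -3k^2 - 54k + 525 = (-(1/960)k - 5/192)(2880k - 20160) + (0)
Last nonzero remainder: 2880k - 20160. Dividing through by 2880 gives the monic gcd k - 7.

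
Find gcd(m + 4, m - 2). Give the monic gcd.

By polynomial division,
  m + 4 = (m - 2) + (6)
  m - 2 = ((1/6)m - 1/3)(6) + (0)
The last nonzero remainder is the constant 6, so the polynomials are coprime and gcd = 1.

1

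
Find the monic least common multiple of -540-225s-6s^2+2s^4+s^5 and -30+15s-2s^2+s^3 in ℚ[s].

1080-90s-213s^2-6s^3-4s^4+s^6

Repeated division with remainder:
  s^5+2s^4-6s^2-225s-540 = (s^2+4s-7)(s^3-2s^2+15s-30) + (-50s^2-750)
  s^3-2s^2+15s-30 = (-(1/50)s+1/25)(-50s^2-750) + (0)
Last nonzero remainder: -50s^2-750. Dividing through by -50 gives the monic gcd s^2+15.
Then lcm(f, g) = f·g / gcd(f, g); expanding and making the result monic gives the answer.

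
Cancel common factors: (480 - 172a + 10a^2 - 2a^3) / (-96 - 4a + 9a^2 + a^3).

(-160 + 4a - 2a^2)/(32 + 12a + a^2)

Apply the Euclidean algorithm:
  -2a^3 + 10a^2 - 172a + 480 = (-2)(a^3 + 9a^2 - 4a - 96) + (28a^2 - 180a + 288)
  a^3 + 9a^2 - 4a - 96 = ((1/28)a + 27/49)(28a^2 - 180a + 288) + ((4160/49)a - 12480/49)
  28a^2 - 180a + 288 = ((343/1040)a - 147/130)((4160/49)a - 12480/49) + (0)
Last nonzero remainder: (4160/49)a - 12480/49. Dividing through by 4160/49 gives the monic gcd a - 3.
Cancel a - 3 from numerator and denominator to get the reduced form.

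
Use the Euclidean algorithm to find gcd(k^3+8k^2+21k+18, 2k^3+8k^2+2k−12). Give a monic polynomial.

Apply the Euclidean algorithm:
  k^3+8k^2+21k+18 = (1/2)(2k^3+8k^2+2k−12) + (4k^2+20k+24)
  2k^3+8k^2+2k−12 = ((1/2)k−1/2)(4k^2+20k+24) + (0)
Last nonzero remainder: 4k^2+20k+24. Dividing through by 4 gives the monic gcd k^2+5k+6.

k^2+5k+6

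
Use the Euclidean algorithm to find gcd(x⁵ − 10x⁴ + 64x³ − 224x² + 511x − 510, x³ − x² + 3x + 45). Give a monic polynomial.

x² − 4x + 15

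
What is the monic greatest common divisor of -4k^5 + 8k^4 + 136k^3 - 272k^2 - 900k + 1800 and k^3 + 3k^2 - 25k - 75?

Apply the Euclidean algorithm:
  -4k^5 + 8k^4 + 136k^3 - 272k^2 - 900k + 1800 = (-4k^2 + 20k - 24)(k^3 + 3k^2 - 25k - 75) + (0)
The last nonzero remainder k^3 + 3k^2 - 25k - 75 is already monic.

k^3 + 3k^2 - 25k - 75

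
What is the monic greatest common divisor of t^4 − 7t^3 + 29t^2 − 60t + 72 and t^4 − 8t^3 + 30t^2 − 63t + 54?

t^2 − 3t + 9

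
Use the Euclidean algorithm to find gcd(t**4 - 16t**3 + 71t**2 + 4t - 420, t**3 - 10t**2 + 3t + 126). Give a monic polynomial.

t**2 - 13t + 42

By polynomial division,
  t**4 - 16t**3 + 71t**2 + 4t - 420 = (t - 6)(t**3 - 10t**2 + 3t + 126) + (8t**2 - 104t + 336)
  t**3 - 10t**2 + 3t + 126 = ((1/8)t + 3/8)(8t**2 - 104t + 336) + (0)
Last nonzero remainder: 8t**2 - 104t + 336. Dividing through by 8 gives the monic gcd t**2 - 13t + 42.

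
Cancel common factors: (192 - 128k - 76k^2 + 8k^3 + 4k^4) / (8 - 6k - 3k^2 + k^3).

(48 + 28k + 4k^2)/(2 + k)

Apply the Euclidean algorithm:
  4k^4 + 8k^3 - 76k^2 - 128k + 192 = (4k + 20)(k^3 - 3k^2 - 6k + 8) + (8k^2 - 40k + 32)
  k^3 - 3k^2 - 6k + 8 = ((1/8)k + 1/4)(8k^2 - 40k + 32) + (0)
Last nonzero remainder: 8k^2 - 40k + 32. Dividing through by 8 gives the monic gcd k^2 - 5k + 4.
Cancel k^2 - 5k + 4 from numerator and denominator to get the reduced form.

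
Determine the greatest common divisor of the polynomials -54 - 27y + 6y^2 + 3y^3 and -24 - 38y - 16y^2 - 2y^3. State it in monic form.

By polynomial division,
  3y^3 + 6y^2 - 27y - 54 = (-3/2)(-2y^3 - 16y^2 - 38y - 24) + (-18y^2 - 84y - 90)
  -2y^3 - 16y^2 - 38y - 24 = ((1/9)y + 10/27)(-18y^2 - 84y - 90) + ((28/9)y + 28/3)
  -18y^2 - 84y - 90 = (-(81/14)y - 135/14)((28/9)y + 28/3) + (0)
Last nonzero remainder: (28/9)y + 28/3. Dividing through by 28/9 gives the monic gcd y + 3.

3 + y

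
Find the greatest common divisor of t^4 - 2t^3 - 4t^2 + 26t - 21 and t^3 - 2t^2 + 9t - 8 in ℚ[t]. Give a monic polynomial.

t - 1

Apply the Euclidean algorithm:
  t^4 - 2t^3 - 4t^2 + 26t - 21 = (t)(t^3 - 2t^2 + 9t - 8) + (-13t^2 + 34t - 21)
  t^3 - 2t^2 + 9t - 8 = (-(1/13)t - 8/169)(-13t^2 + 34t - 21) + ((1520/169)t - 1520/169)
  -13t^2 + 34t - 21 = (-(2197/1520)t + 3549/1520)((1520/169)t - 1520/169) + (0)
Last nonzero remainder: (1520/169)t - 1520/169. Dividing through by 1520/169 gives the monic gcd t - 1.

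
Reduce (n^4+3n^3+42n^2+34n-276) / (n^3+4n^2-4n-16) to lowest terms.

(n^3+5n^2+52n+138)/(n^2+6n+8)

Euclidean algorithm in ℚ[n]:
  n^4+3n^3+42n^2+34n-276 = (n-1)(n^3+4n^2-4n-16) + (50n^2+46n-292)
  n^3+4n^2-4n-16 = ((1/50)n+77/1250)(50n^2+46n-292) + (-(621/625)n+1242/625)
  50n^2+46n-292 = (-(31250/621)n-91250/621)(-(621/625)n+1242/625) + (0)
Last nonzero remainder: -(621/625)n+1242/625. Dividing through by -621/625 gives the monic gcd n-2.
Cancel n-2 from numerator and denominator to get the reduced form.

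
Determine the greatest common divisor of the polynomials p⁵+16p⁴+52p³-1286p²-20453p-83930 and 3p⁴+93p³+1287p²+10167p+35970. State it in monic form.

By polynomial division,
  p⁵+16p⁴+52p³-1286p²-20453p-83930 = ((1/3)p-5)(3p⁴+93p³+1287p²+10167p+35970) + (88p³+1760p²+18392p+95920)
  3p⁴+93p³+1287p²+10167p+35970 = ((3/88)p+3/8)(88p³+1760p²+18392p+95920) + (0)
Last nonzero remainder: 88p³+1760p²+18392p+95920. Dividing through by 88 gives the monic gcd p³+20p²+209p+1090.

p³+20p²+209p+1090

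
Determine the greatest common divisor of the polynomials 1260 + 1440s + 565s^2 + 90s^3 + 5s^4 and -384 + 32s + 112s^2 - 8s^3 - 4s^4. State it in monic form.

Euclidean algorithm in ℚ[s]:
  5s^4 + 90s^3 + 565s^2 + 1440s + 1260 = (-5/4)(-4s^4 - 8s^3 + 112s^2 + 32s - 384) + (80s^3 + 705s^2 + 1480s + 780)
  -4s^4 - 8s^3 + 112s^2 + 32s - 384 = (-(1/20)s + 109/320)(80s^3 + 705s^2 + 1480s + 780) + (-(3465/64)s^2 - (3465/8)s - 10395/16)
  80s^3 + 705s^2 + 1480s + 780 = (-(1024/693)s - 832/693)(-(3465/64)s^2 - (3465/8)s - 10395/16) + (0)
Last nonzero remainder: -(3465/64)s^2 - (3465/8)s - 10395/16. Dividing through by -3465/64 gives the monic gcd s^2 + 8s + 12.

12 + 8s + s^2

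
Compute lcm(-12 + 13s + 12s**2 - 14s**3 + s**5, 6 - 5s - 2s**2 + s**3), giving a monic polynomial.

Euclidean algorithm in ℚ[s]:
  s**5 - 14s**3 + 12s**2 + 13s - 12 = (s**2 + 2s - 5)(s**3 - 2s**2 - 5s + 6) + (6s**2 - 24s + 18)
  s**3 - 2s**2 - 5s + 6 = ((1/6)s + 1/3)(6s**2 - 24s + 18) + (0)
Last nonzero remainder: 6s**2 - 24s + 18. Dividing through by 6 gives the monic gcd s**2 - 4s + 3.
Then lcm(f, g) = f·g / gcd(f, g); expanding and making the result monic gives the answer.

-24 + 14s + 37s**2 - 16s**3 - 14s**4 + 2s**5 + s**6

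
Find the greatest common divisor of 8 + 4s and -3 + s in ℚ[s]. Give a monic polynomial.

Euclidean algorithm in ℚ[s]:
  4s + 8 = (4)(s - 3) + (20)
  s - 3 = ((1/20)s - 3/20)(20) + (0)
The last nonzero remainder is the constant 20, so the polynomials are coprime and gcd = 1.

1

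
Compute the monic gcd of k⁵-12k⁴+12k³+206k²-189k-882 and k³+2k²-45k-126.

k²-4k-21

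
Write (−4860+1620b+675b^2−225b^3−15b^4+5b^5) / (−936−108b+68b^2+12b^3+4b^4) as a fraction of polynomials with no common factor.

Euclidean algorithm in ℚ[b]:
  5b^5−15b^4−225b^3+675b^2+1620b−4860 = ((5/4)b−15/2)(4b^4+12b^3+68b^2−108b−936) + (−220b^3+1320b^2+1980b−11880)
  4b^4+12b^3+68b^2−108b−936 = (−(1/55)b−9/55)(−220b^3+1320b^2+1980b−11880) + (320b^2−2880)
  −220b^3+1320b^2+1980b−11880 = (−(11/16)b+33/8)(320b^2−2880) + (0)
Last nonzero remainder: 320b^2−2880. Dividing through by 320 gives the monic gcd b^2−9.
Cancel b^2−9 from numerator and denominator to get the reduced form.

(540−180b−15b^2+5b^3)/(104+12b+4b^2)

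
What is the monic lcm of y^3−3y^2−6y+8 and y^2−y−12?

y^4−15y^2−10y+24

Repeated division with remainder:
  y^3−3y^2−6y+8 = (y−2)(y^2−y−12) + (4y−16)
  y^2−y−12 = ((1/4)y+3/4)(4y−16) + (0)
Last nonzero remainder: 4y−16. Dividing through by 4 gives the monic gcd y−4.
Then lcm(f, g) = f·g / gcd(f, g); expanding and making the result monic gives the answer.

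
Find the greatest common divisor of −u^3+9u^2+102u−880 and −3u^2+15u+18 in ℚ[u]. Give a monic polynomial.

Repeated division with remainder:
  −u^3+9u^2+102u−880 = ((1/3)u−4/3)(−3u^2+15u+18) + (116u−856)
  −3u^2+15u+18 = (−(3/116)u−207/3364)(116u−856) + (−29160/841)
  116u−856 = (−(24389/7290)u+89987/3645)(−29160/841) + (0)
The last nonzero remainder is the constant −29160/841, so the polynomials are coprime and gcd = 1.

1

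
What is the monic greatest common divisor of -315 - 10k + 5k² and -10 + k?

1

Euclidean algorithm in ℚ[k]:
  5k² - 10k - 315 = (5k + 40)(k - 10) + (85)
  k - 10 = ((1/85)k - 2/17)(85) + (0)
The last nonzero remainder is the constant 85, so the polynomials are coprime and gcd = 1.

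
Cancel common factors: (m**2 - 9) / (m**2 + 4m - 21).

Apply the Euclidean algorithm:
  m**2 - 9 = (m**2 + 4m - 21) + (-4m + 12)
  m**2 + 4m - 21 = (-(1/4)m - 7/4)(-4m + 12) + (0)
Last nonzero remainder: -4m + 12. Dividing through by -4 gives the monic gcd m - 3.
Cancel m - 3 from numerator and denominator to get the reduced form.

(m + 3)/(m + 7)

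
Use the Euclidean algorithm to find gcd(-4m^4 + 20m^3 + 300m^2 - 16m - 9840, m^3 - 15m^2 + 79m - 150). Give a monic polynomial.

By polynomial division,
  -4m^4 + 20m^3 + 300m^2 - 16m - 9840 = (-4m - 40)(m^3 - 15m^2 + 79m - 150) + (16m^2 + 2544m - 15840)
  m^3 - 15m^2 + 79m - 150 = ((1/16)m - 87/8)(16m^2 + 2544m - 15840) + (28735m - 172410)
  16m^2 + 2544m - 15840 = ((16/28735)m + 528/5747)(28735m - 172410) + (0)
Last nonzero remainder: 28735m - 172410. Dividing through by 28735 gives the monic gcd m - 6.

m - 6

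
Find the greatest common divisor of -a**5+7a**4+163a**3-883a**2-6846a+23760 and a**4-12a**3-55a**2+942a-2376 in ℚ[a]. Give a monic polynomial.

Apply the Euclidean algorithm:
  -a**5+7a**4+163a**3-883a**2-6846a+23760 = (-a-5)(a**4-12a**3-55a**2+942a-2376) + (48a**3-216a**2-4512a+11880)
  a**4-12a**3-55a**2+942a-2376 = ((1/48)a-5/32)(48a**3-216a**2-4512a+11880) + ((21/4)a**2-(21/2)a-2079/4)
  48a**3-216a**2-4512a+11880 = ((64/7)a-160/7)((21/4)a**2-(21/2)a-2079/4) + (0)
Last nonzero remainder: (21/4)a**2-(21/2)a-2079/4. Dividing through by 21/4 gives the monic gcd a**2-2a-99.

a**2-2a-99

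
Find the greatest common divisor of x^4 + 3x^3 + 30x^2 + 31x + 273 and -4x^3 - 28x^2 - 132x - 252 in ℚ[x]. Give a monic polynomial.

x^2 + 4x + 21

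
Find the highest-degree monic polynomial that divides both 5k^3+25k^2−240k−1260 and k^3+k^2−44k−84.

k^2−k−42

By polynomial division,
  5k^3+25k^2−240k−1260 = (5)(k^3+k^2−44k−84) + (20k^2−20k−840)
  k^3+k^2−44k−84 = ((1/20)k+1/10)(20k^2−20k−840) + (0)
Last nonzero remainder: 20k^2−20k−840. Dividing through by 20 gives the monic gcd k^2−k−42.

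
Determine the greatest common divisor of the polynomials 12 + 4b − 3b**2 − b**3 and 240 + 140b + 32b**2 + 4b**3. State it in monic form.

3 + b

Apply the Euclidean algorithm:
  −b**3 − 3b**2 + 4b + 12 = (−1/4)(4b**3 + 32b**2 + 140b + 240) + (5b**2 + 39b + 72)
  4b**3 + 32b**2 + 140b + 240 = ((4/5)b + 4/25)(5b**2 + 39b + 72) + ((1904/25)b + 5712/25)
  5b**2 + 39b + 72 = ((125/1904)b + 75/238)((1904/25)b + 5712/25) + (0)
Last nonzero remainder: (1904/25)b + 5712/25. Dividing through by 1904/25 gives the monic gcd b + 3.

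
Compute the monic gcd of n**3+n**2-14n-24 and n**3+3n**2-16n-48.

Euclidean algorithm in ℚ[n]:
  n**3+n**2-14n-24 = (n**3+3n**2-16n-48) + (-2n**2+2n+24)
  n**3+3n**2-16n-48 = (-(1/2)n-2)(-2n**2+2n+24) + (0)
Last nonzero remainder: -2n**2+2n+24. Dividing through by -2 gives the monic gcd n**2-n-12.

n**2-n-12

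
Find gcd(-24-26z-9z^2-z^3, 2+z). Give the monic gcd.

2+z

Euclidean algorithm in ℚ[z]:
  -z^3-9z^2-26z-24 = (-z^2-7z-12)(z+2) + (0)
The last nonzero remainder z+2 is already monic.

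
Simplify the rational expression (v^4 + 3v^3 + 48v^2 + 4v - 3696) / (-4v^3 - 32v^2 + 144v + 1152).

Repeated division with remainder:
  v^4 + 3v^3 + 48v^2 + 4v - 3696 = (-(1/4)v + 5/4)(-4v^3 - 32v^2 + 144v + 1152) + (124v^2 + 112v - 5136)
  -4v^3 - 32v^2 + 144v + 1152 = (-(1/31)v - 220/961)(124v^2 + 112v - 5136) + ((3808/961)v - 22848/961)
  124v^2 + 112v - 5136 = ((29791/952)v + 102827/476)((3808/961)v - 22848/961) + (0)
Last nonzero remainder: (3808/961)v - 22848/961. Dividing through by 3808/961 gives the monic gcd v - 6.
Cancel v - 6 from numerator and denominator to get the reduced form.

(-v^3 - 9v^2 - 102v - 616)/(4v^2 + 56v + 192)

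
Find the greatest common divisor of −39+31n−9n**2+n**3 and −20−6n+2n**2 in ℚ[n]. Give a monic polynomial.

1

By polynomial division,
  n**3−9n**2+31n−39 = ((1/2)n−3)(2n**2−6n−20) + (23n−99)
  2n**2−6n−20 = ((2/23)n+60/529)(23n−99) + (−4640/529)
  23n−99 = (−(12167/4640)n+52371/4640)(−4640/529) + (0)
The last nonzero remainder is the constant −4640/529, so the polynomials are coprime and gcd = 1.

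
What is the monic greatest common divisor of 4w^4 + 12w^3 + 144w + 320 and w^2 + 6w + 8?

w^2 + 6w + 8

Repeated division with remainder:
  4w^4 + 12w^3 + 144w + 320 = (4w^2 - 12w + 40)(w^2 + 6w + 8) + (0)
The last nonzero remainder w^2 + 6w + 8 is already monic.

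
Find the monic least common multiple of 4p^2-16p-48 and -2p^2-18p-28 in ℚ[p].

p^3+3p^2-40p-84

Apply the Euclidean algorithm:
  4p^2-16p-48 = (-2)(-2p^2-18p-28) + (-52p-104)
  -2p^2-18p-28 = ((1/26)p+7/26)(-52p-104) + (0)
Last nonzero remainder: -52p-104. Dividing through by -52 gives the monic gcd p+2.
Then lcm(f, g) = f·g / gcd(f, g); expanding and making the result monic gives the answer.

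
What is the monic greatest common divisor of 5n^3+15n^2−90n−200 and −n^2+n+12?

n−4

By polynomial division,
  5n^3+15n^2−90n−200 = (−5n−20)(−n^2+n+12) + (−10n+40)
  −n^2+n+12 = ((1/10)n+3/10)(−10n+40) + (0)
Last nonzero remainder: −10n+40. Dividing through by −10 gives the monic gcd n−4.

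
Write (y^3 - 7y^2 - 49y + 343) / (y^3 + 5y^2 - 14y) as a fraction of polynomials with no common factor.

By polynomial division,
  y^3 - 7y^2 - 49y + 343 = (y^3 + 5y^2 - 14y) + (-12y^2 - 35y + 343)
  y^3 + 5y^2 - 14y = (-(1/12)y - 25/144)(-12y^2 - 35y + 343) + ((1225/144)y + 8575/144)
  -12y^2 - 35y + 343 = (-(1728/1225)y + 144/25)((1225/144)y + 8575/144) + (0)
Last nonzero remainder: (1225/144)y + 8575/144. Dividing through by 1225/144 gives the monic gcd y + 7.
Cancel y + 7 from numerator and denominator to get the reduced form.

(y^2 - 14y + 49)/(y^2 - 2y)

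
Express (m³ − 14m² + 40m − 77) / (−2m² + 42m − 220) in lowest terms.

(−m² + 3m − 7)/(2m − 20)

Euclidean algorithm in ℚ[m]:
  m³ − 14m² + 40m − 77 = (−(1/2)m − 7/2)(−2m² + 42m − 220) + (77m − 847)
  −2m² + 42m − 220 = (−(2/77)m + 20/77)(77m − 847) + (0)
Last nonzero remainder: 77m − 847. Dividing through by 77 gives the monic gcd m − 11.
Cancel m − 11 from numerator and denominator to get the reduced form.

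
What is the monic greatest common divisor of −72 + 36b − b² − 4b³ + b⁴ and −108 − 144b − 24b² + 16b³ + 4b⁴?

−9 + b²

Repeated division with remainder:
  b⁴ − 4b³ − b² + 36b − 72 = (1/4)(4b⁴ + 16b³ − 24b² − 144b − 108) + (−8b³ + 5b² + 72b − 45)
  4b⁴ + 16b³ − 24b² − 144b − 108 = (−(1/2)b − 37/16)(−8b³ + 5b² + 72b − 45) + ((377/16)b² − 3393/16)
  −8b³ + 5b² + 72b − 45 = (−(128/377)b + 80/377)((377/16)b² − 3393/16) + (0)
Last nonzero remainder: (377/16)b² − 3393/16. Dividing through by 377/16 gives the monic gcd b² − 9.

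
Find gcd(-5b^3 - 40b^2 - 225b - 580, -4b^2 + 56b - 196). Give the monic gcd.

By polynomial division,
  -5b^3 - 40b^2 - 225b - 580 = ((5/4)b + 55/2)(-4b^2 + 56b - 196) + (-1520b + 4810)
  -4b^2 + 56b - 196 = ((1/380)b - 1647/57760)(-1520b + 4810) + (-339889/5776)
  -1520b + 4810 = ((8779520/339889)b - 27782560/339889)(-339889/5776) + (0)
The last nonzero remainder is the constant -339889/5776, so the polynomials are coprime and gcd = 1.

1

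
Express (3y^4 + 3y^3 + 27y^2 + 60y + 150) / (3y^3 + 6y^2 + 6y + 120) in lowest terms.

By polynomial division,
  3y^4 + 3y^3 + 27y^2 + 60y + 150 = (y − 1)(3y^3 + 6y^2 + 6y + 120) + (27y^2 − 54y + 270)
  3y^3 + 6y^2 + 6y + 120 = ((1/9)y + 4/9)(27y^2 − 54y + 270) + (0)
Last nonzero remainder: 27y^2 − 54y + 270. Dividing through by 27 gives the monic gcd y^2 − 2y + 10.
Cancel y^2 − 2y + 10 from numerator and denominator to get the reduced form.

(y^2 + 3y + 5)/(y + 4)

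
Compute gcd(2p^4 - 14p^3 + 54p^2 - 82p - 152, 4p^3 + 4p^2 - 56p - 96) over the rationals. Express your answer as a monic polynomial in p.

p - 4

By polynomial division,
  2p^4 - 14p^3 + 54p^2 - 82p - 152 = ((1/2)p - 4)(4p^3 + 4p^2 - 56p - 96) + (98p^2 - 258p - 536)
  4p^3 + 4p^2 - 56p - 96 = ((2/49)p + 356/2401)(98p^2 - 258p - 536) + ((9920/2401)p - 39680/2401)
  98p^2 - 258p - 536 = ((117649/4960)p + 160867/4960)((9920/2401)p - 39680/2401) + (0)
Last nonzero remainder: (9920/2401)p - 39680/2401. Dividing through by 9920/2401 gives the monic gcd p - 4.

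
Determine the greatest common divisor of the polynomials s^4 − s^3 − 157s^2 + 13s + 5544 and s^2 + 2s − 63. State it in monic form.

Euclidean algorithm in ℚ[s]:
  s^4 − s^3 − 157s^2 + 13s + 5544 = (s^2 − 3s − 88)(s^2 + 2s − 63) + (0)
The last nonzero remainder s^2 + 2s − 63 is already monic.

s^2 + 2s − 63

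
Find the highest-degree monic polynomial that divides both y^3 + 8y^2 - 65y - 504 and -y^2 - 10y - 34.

1

Repeated division with remainder:
  y^3 + 8y^2 - 65y - 504 = (-y + 2)(-y^2 - 10y - 34) + (-79y - 436)
  -y^2 - 10y - 34 = ((1/79)y + 354/6241)(-79y - 436) + (-57850/6241)
  -79y - 436 = ((493039/57850)y + 1360538/28925)(-57850/6241) + (0)
The last nonzero remainder is the constant -57850/6241, so the polynomials are coprime and gcd = 1.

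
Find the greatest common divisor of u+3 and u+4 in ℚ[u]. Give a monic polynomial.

Repeated division with remainder:
  u+3 = (u+4) + (−1)
  u+4 = (−u−4)(−1) + (0)
The last nonzero remainder is the constant −1, so the polynomials are coprime and gcd = 1.

1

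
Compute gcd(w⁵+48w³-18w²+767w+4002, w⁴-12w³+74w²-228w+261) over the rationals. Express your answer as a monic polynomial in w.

Repeated division with remainder:
  w⁵+48w³-18w²+767w+4002 = (w+12)(w⁴-12w³+74w²-228w+261) + (118w³-678w²+3242w+870)
  w⁴-12w³+74w²-228w+261 = ((1/118)w-369/6962)(118w³-678w²+3242w+870) + ((36864/3481)w²-(221184/3481)w+1069056/3481)
  118w³-678w²+3242w+870 = ((205379/18432)w+17405/6144)((36864/3481)w²-(221184/3481)w+1069056/3481) + (0)
Last nonzero remainder: (36864/3481)w²-(221184/3481)w+1069056/3481. Dividing through by 36864/3481 gives the monic gcd w²-6w+29.

w²-6w+29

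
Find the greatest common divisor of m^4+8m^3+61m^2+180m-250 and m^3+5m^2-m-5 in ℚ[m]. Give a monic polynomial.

m^2+4m-5

Repeated division with remainder:
  m^4+8m^3+61m^2+180m-250 = (m+3)(m^3+5m^2-m-5) + (47m^2+188m-235)
  m^3+5m^2-m-5 = ((1/47)m+1/47)(47m^2+188m-235) + (0)
Last nonzero remainder: 47m^2+188m-235. Dividing through by 47 gives the monic gcd m^2+4m-5.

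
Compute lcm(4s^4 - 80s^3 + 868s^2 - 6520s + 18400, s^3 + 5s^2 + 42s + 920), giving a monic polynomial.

s^5 - 10s^4 + 17s^3 + 540s^2 - 11700s + 46000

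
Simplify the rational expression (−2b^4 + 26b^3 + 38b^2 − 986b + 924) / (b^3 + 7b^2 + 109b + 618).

Apply the Euclidean algorithm:
  −2b^4 + 26b^3 + 38b^2 − 986b + 924 = (−2b + 40)(b^3 + 7b^2 + 109b + 618) + (−24b^2 − 4110b − 23796)
  b^3 + 7b^2 + 109b + 618 = (−(1/24)b + 219/32)(−24b^2 − 4110b − 23796) + ((435925/16)b + 1307775/8)
  −24b^2 − 4110b − 23796 = (−(384/435925)b − 63456/435925)((435925/16)b + 1307775/8) + (0)
Last nonzero remainder: (435925/16)b + 1307775/8. Dividing through by 435925/16 gives the monic gcd b + 6.
Cancel b + 6 from numerator and denominator to get the reduced form.

(−2b^3 + 38b^2 − 190b + 154)/(b^2 + b + 103)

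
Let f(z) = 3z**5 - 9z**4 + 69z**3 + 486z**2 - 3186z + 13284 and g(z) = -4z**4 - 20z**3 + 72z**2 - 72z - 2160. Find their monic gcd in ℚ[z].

Euclidean algorithm in ℚ[z]:
  3z**5 - 9z**4 + 69z**3 + 486z**2 - 3186z + 13284 = (-(3/4)z + 6)(-4z**4 - 20z**3 + 72z**2 - 72z - 2160) + (243z**3 - 4374z + 26244)
  -4z**4 - 20z**3 + 72z**2 - 72z - 2160 = (-(4/243)z - 20/243)(243z**3 - 4374z + 26244) + (0)
Last nonzero remainder: 243z**3 - 4374z + 26244. Dividing through by 243 gives the monic gcd z**3 - 18z + 108.

z**3 - 18z + 108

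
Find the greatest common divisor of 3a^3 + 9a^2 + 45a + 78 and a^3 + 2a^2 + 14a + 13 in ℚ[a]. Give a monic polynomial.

a^2 + a + 13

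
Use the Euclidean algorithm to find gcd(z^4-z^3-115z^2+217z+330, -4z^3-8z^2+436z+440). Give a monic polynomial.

z^3+2z^2-109z-110

Repeated division with remainder:
  z^4-z^3-115z^2+217z+330 = (-(1/4)z+3/4)(-4z^3-8z^2+436z+440) + (0)
Last nonzero remainder: -4z^3-8z^2+436z+440. Dividing through by -4 gives the monic gcd z^3+2z^2-109z-110.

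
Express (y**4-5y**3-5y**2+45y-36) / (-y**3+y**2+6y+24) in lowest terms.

(-y**3+y**2+9y-9)/(y**2+3y+6)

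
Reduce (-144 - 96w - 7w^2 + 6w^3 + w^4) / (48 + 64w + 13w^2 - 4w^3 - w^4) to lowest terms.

By polynomial division,
  w^4 + 6w^3 - 7w^2 - 96w - 144 = (-1)(-w^4 - 4w^3 + 13w^2 + 64w + 48) + (2w^3 + 6w^2 - 32w - 96)
  -w^4 - 4w^3 + 13w^2 + 64w + 48 = (-(1/2)w - 1/2)(2w^3 + 6w^2 - 32w - 96) + (0)
Last nonzero remainder: 2w^3 + 6w^2 - 32w - 96. Dividing through by 2 gives the monic gcd w^3 + 3w^2 - 16w - 48.
Cancel w^3 + 3w^2 - 16w - 48 from numerator and denominator to get the reduced form.

(-3 - w)/(1 + w)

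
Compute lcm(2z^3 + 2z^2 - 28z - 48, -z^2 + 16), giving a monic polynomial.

Repeated division with remainder:
  2z^3 + 2z^2 - 28z - 48 = (-2z - 2)(-z^2 + 16) + (4z - 16)
  -z^2 + 16 = (-(1/4)z - 1)(4z - 16) + (0)
Last nonzero remainder: 4z - 16. Dividing through by 4 gives the monic gcd z - 4.
Then lcm(f, g) = f·g / gcd(f, g); expanding and making the result monic gives the answer.

z^4 + 5z^3 - 10z^2 - 80z - 96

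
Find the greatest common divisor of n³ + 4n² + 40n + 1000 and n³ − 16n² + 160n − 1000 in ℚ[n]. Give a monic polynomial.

n² − 6n + 100

Euclidean algorithm in ℚ[n]:
  n³ + 4n² + 40n + 1000 = (n³ − 16n² + 160n − 1000) + (20n² − 120n + 2000)
  n³ − 16n² + 160n − 1000 = ((1/20)n − 1/2)(20n² − 120n + 2000) + (0)
Last nonzero remainder: 20n² − 120n + 2000. Dividing through by 20 gives the monic gcd n² − 6n + 100.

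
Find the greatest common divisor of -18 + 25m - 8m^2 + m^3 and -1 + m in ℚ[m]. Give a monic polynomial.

-1 + m

Repeated division with remainder:
  m^3 - 8m^2 + 25m - 18 = (m^2 - 7m + 18)(m - 1) + (0)
The last nonzero remainder m - 1 is already monic.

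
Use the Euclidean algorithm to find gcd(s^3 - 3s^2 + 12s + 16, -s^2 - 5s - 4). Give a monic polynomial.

Repeated division with remainder:
  s^3 - 3s^2 + 12s + 16 = (-s + 8)(-s^2 - 5s - 4) + (48s + 48)
  -s^2 - 5s - 4 = (-(1/48)s - 1/12)(48s + 48) + (0)
Last nonzero remainder: 48s + 48. Dividing through by 48 gives the monic gcd s + 1.

s + 1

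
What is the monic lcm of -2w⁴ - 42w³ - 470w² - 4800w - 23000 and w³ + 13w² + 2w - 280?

w⁶ + 24w⁵ + 270w⁴ + 2517w³ + 12120w² - 32700w - 322000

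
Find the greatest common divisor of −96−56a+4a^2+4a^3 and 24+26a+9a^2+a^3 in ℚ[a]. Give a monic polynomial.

Euclidean algorithm in ℚ[a]:
  4a^3+4a^2−56a−96 = (4)(a^3+9a^2+26a+24) + (−32a^2−160a−192)
  a^3+9a^2+26a+24 = (−(1/32)a−1/8)(−32a^2−160a−192) + (0)
Last nonzero remainder: −32a^2−160a−192. Dividing through by −32 gives the monic gcd a^2+5a+6.

6+5a+a^2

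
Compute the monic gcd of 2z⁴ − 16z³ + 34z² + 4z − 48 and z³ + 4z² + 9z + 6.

z + 1

By polynomial division,
  2z⁴ − 16z³ + 34z² + 4z − 48 = (2z − 24)(z³ + 4z² + 9z + 6) + (112z² + 208z + 96)
  z³ + 4z² + 9z + 6 = ((1/112)z + 15/784)(112z² + 208z + 96) + ((204/49)z + 204/49)
  112z² + 208z + 96 = ((1372/51)z + 392/17)((204/49)z + 204/49) + (0)
Last nonzero remainder: (204/49)z + 204/49. Dividing through by 204/49 gives the monic gcd z + 1.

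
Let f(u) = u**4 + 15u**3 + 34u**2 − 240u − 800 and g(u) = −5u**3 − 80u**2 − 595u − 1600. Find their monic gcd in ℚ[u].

By polynomial division,
  u**4 + 15u**3 + 34u**2 − 240u − 800 = (−(1/5)u + 1/5)(−5u**3 − 80u**2 − 595u − 1600) + (−69u**2 − 441u − 480)
  −5u**3 − 80u**2 − 595u − 1600 = ((5/69)u + 1105/1587)(−69u**2 − 441u − 480) + (−(133920/529)u − 669600/529)
  −69u**2 − 441u − 480 = ((12167/44640)u + 529/1395)(−(133920/529)u − 669600/529) + (0)
Last nonzero remainder: −(133920/529)u − 669600/529. Dividing through by −133920/529 gives the monic gcd u + 5.

u + 5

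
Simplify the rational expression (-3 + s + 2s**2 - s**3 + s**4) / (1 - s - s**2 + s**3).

(3 - s + s**2)/(-1 + s)

By polynomial division,
  s**4 - s**3 + 2s**2 + s - 3 = (s)(s**3 - s**2 - s + 1) + (3s**2 - 3)
  s**3 - s**2 - s + 1 = ((1/3)s - 1/3)(3s**2 - 3) + (0)
Last nonzero remainder: 3s**2 - 3. Dividing through by 3 gives the monic gcd s**2 - 1.
Cancel s**2 - 1 from numerator and denominator to get the reduced form.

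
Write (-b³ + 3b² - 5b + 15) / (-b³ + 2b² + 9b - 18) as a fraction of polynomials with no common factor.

Euclidean algorithm in ℚ[b]:
  -b³ + 3b² - 5b + 15 = (-b³ + 2b² + 9b - 18) + (b² - 14b + 33)
  -b³ + 2b² + 9b - 18 = (-b - 12)(b² - 14b + 33) + (-126b + 378)
  b² - 14b + 33 = (-(1/126)b + 11/126)(-126b + 378) + (0)
Last nonzero remainder: -126b + 378. Dividing through by -126 gives the monic gcd b - 3.
Cancel b - 3 from numerator and denominator to get the reduced form.

(b² + 5)/(b² + b - 6)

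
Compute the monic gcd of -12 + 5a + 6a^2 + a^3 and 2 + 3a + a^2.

By polynomial division,
  a^3 + 6a^2 + 5a - 12 = (a + 3)(a^2 + 3a + 2) + (-6a - 18)
  a^2 + 3a + 2 = (-(1/6)a)(-6a - 18) + (2)
  -6a - 18 = (-3a - 9)(2) + (0)
The last nonzero remainder is the constant 2, so the polynomials are coprime and gcd = 1.

1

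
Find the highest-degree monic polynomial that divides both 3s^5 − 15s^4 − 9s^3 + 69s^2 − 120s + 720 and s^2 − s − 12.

s^2 − s − 12

By polynomial division,
  3s^5 − 15s^4 − 9s^3 + 69s^2 − 120s + 720 = (3s^3 − 12s^2 + 15s − 60)(s^2 − s − 12) + (0)
The last nonzero remainder s^2 − s − 12 is already monic.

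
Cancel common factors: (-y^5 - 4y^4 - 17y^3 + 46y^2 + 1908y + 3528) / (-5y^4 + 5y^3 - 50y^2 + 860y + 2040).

(y^3 + 8y^2 + 61y + 294)/(5y^2 + 15y + 170)

Euclidean algorithm in ℚ[y]:
  -y^5 - 4y^4 - 17y^3 + 46y^2 + 1908y + 3528 = ((1/5)y + 1)(-5y^4 + 5y^3 - 50y^2 + 860y + 2040) + (-12y^3 - 76y^2 + 640y + 1488)
  -5y^4 + 5y^3 - 50y^2 + 860y + 2040 = ((5/12)y - 55/18)(-12y^3 - 76y^2 + 640y + 1488) + (-(4940/9)y^2 + (19760/9)y + 19760/3)
  -12y^3 - 76y^2 + 640y + 1488 = ((27/1235)y + 279/1235)(-(4940/9)y^2 + (19760/9)y + 19760/3) + (0)
Last nonzero remainder: -(4940/9)y^2 + (19760/9)y + 19760/3. Dividing through by -4940/9 gives the monic gcd y^2 - 4y - 12.
Cancel y^2 - 4y - 12 from numerator and denominator to get the reduced form.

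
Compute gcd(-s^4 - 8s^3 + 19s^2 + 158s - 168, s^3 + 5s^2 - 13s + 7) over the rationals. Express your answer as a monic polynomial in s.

Euclidean algorithm in ℚ[s]:
  -s^4 - 8s^3 + 19s^2 + 158s - 168 = (-s - 3)(s^3 + 5s^2 - 13s + 7) + (21s^2 + 126s - 147)
  s^3 + 5s^2 - 13s + 7 = ((1/21)s - 1/21)(21s^2 + 126s - 147) + (0)
Last nonzero remainder: 21s^2 + 126s - 147. Dividing through by 21 gives the monic gcd s^2 + 6s - 7.

s^2 + 6s - 7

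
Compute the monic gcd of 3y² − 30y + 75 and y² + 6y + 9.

1

Repeated division with remainder:
  3y² − 30y + 75 = (3)(y² + 6y + 9) + (−48y + 48)
  y² + 6y + 9 = (−(1/48)y − 7/48)(−48y + 48) + (16)
  −48y + 48 = (−3y + 3)(16) + (0)
The last nonzero remainder is the constant 16, so the polynomials are coprime and gcd = 1.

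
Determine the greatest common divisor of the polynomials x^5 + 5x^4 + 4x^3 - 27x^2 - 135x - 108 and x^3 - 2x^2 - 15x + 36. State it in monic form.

Apply the Euclidean algorithm:
  x^5 + 5x^4 + 4x^3 - 27x^2 - 135x - 108 = (x^2 + 7x + 33)(x^3 - 2x^2 - 15x + 36) + (108x^2 + 108x - 1296)
  x^3 - 2x^2 - 15x + 36 = ((1/108)x - 1/36)(108x^2 + 108x - 1296) + (0)
Last nonzero remainder: 108x^2 + 108x - 1296. Dividing through by 108 gives the monic gcd x^2 + x - 12.

x^2 + x - 12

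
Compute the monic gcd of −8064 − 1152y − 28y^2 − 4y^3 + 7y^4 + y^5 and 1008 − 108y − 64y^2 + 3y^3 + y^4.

By polynomial division,
  y^5 + 7y^4 − 4y^3 − 28y^2 − 1152y − 8064 = (y + 4)(y^4 + 3y^3 − 64y^2 − 108y + 1008) + (48y^3 + 336y^2 − 1728y − 12096)
  y^4 + 3y^3 − 64y^2 − 108y + 1008 = ((1/48)y − 1/12)(48y^3 + 336y^2 − 1728y − 12096) + (0)
Last nonzero remainder: 48y^3 + 336y^2 − 1728y − 12096. Dividing through by 48 gives the monic gcd y^3 + 7y^2 − 36y − 252.

−252 − 36y + 7y^2 + y^3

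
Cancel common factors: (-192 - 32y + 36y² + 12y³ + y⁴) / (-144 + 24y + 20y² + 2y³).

(16 + 8y + y²)/(12 + 2y)

Apply the Euclidean algorithm:
  y⁴ + 12y³ + 36y² - 32y - 192 = ((1/2)y + 1)(2y³ + 20y² + 24y - 144) + (4y² + 16y - 48)
  2y³ + 20y² + 24y - 144 = ((1/2)y + 3)(4y² + 16y - 48) + (0)
Last nonzero remainder: 4y² + 16y - 48. Dividing through by 4 gives the monic gcd y² + 4y - 12.
Cancel y² + 4y - 12 from numerator and denominator to get the reduced form.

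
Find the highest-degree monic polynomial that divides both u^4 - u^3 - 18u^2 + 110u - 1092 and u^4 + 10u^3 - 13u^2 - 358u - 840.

Apply the Euclidean algorithm:
  u^4 - u^3 - 18u^2 + 110u - 1092 = (u^4 + 10u^3 - 13u^2 - 358u - 840) + (-11u^3 - 5u^2 + 468u - 252)
  u^4 + 10u^3 - 13u^2 - 358u - 840 = (-(1/11)u - 105/121)(-11u^3 - 5u^2 + 468u - 252) + ((3050/121)u^2 + (3050/121)u - 128100/121)
  -11u^3 - 5u^2 + 468u - 252 = (-(1331/3050)u + 363/1525)((3050/121)u^2 + (3050/121)u - 128100/121) + (0)
Last nonzero remainder: (3050/121)u^2 + (3050/121)u - 128100/121. Dividing through by 3050/121 gives the monic gcd u^2 + u - 42.

u^2 + u - 42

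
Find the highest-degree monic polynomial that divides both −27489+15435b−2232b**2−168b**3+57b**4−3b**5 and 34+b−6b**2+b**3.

17−8b+b**2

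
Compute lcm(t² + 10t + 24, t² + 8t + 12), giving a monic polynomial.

t³ + 12t² + 44t + 48

Euclidean algorithm in ℚ[t]:
  t² + 10t + 24 = (t² + 8t + 12) + (2t + 12)
  t² + 8t + 12 = ((1/2)t + 1)(2t + 12) + (0)
Last nonzero remainder: 2t + 12. Dividing through by 2 gives the monic gcd t + 6.
Then lcm(f, g) = f·g / gcd(f, g); expanding and making the result monic gives the answer.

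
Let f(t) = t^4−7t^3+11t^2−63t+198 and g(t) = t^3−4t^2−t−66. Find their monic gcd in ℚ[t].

Repeated division with remainder:
  t^4−7t^3+11t^2−63t+198 = (t−3)(t^3−4t^2−t−66) + (0)
The last nonzero remainder t^3−4t^2−t−66 is already monic.

t^3−4t^2−t−66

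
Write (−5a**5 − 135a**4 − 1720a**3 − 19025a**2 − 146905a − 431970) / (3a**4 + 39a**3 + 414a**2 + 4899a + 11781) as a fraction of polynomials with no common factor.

(−5a**2 − 85a − 330)/(3a + 9)

Repeated division with remainder:
  −5a**5 − 135a**4 − 1720a**3 − 19025a**2 − 146905a − 431970 = (−(5/3)a − 70/3)(3a**4 + 39a**3 + 414a**2 + 4899a + 11781) + (−120a**3 − 1200a**2 − 12960a − 157080)
  3a**4 + 39a**3 + 414a**2 + 4899a + 11781 = (−(1/40)a − 3/40)(−120a**3 − 1200a**2 − 12960a − 157080) + (0)
Last nonzero remainder: −120a**3 − 1200a**2 − 12960a − 157080. Dividing through by −120 gives the monic gcd a**3 + 10a**2 + 108a + 1309.
Cancel a**3 + 10a**2 + 108a + 1309 from numerator and denominator to get the reduced form.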